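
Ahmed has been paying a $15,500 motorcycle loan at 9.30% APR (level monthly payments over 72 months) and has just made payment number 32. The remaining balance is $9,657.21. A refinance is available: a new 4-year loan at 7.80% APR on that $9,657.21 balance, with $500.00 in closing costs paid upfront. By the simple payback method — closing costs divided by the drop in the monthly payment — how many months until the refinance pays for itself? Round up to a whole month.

Current payment = 15,500 × 9.3%/12 / (1 − (1+0.0077500)^−72) = $281.71.
Refinanced payment = 9,657.21 × 0.0065000 / (1 − (1+0.0065000)^−48) = $234.86.
Monthly savings = $281.71 − $234.86 = $46.85.
Break-even = $500.00 / $46.85 = 10.67 → 11 months.

11 months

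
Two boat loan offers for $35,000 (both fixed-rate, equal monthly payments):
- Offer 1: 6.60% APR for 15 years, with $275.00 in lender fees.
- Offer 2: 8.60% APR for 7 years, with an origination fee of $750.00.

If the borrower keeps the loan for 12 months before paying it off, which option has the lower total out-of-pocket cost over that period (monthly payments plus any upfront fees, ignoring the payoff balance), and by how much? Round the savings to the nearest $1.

Offer 1: at 6.60% the monthly rate is 0.0055000, so the payment is 35,000 × 0.0055000 / (1 − 1.0055000^−180) = $306.81.
Offer 2: at 8.60% the monthly rate is 0.0071667, so the payment is 35,000 × 0.0071667 / (1 − 1.0071667^−84) = $556.04.
Over 12 months: Offer 1 costs 12 × $306.81 + $275.00 = $3,956.72; Offer 2 costs 12 × $556.04 + $750.00 = $7,422.48.
Offer 1 is cheaper by $7,422.48 − $3,956.72 = $3,465.76.

Offer 1 by $3,466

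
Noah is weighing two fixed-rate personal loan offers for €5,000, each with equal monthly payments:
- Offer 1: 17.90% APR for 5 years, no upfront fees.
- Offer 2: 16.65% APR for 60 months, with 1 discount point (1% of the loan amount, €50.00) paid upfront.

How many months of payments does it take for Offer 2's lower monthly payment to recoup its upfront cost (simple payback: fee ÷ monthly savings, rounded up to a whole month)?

15 months

Offer 1: at 17.90% the monthly rate is 0.0149167, so the payment is 5,000 × 0.0149167 / (1 − 1.0149167^−60) = €126.70.
Offer 2: at 16.65% the monthly rate is 0.0138750, so the payment is 5,000 × 0.0138750 / (1 − 1.0138750^−60) = €123.32.
Monthly savings = €126.70 − €123.32 = €3.38.
Break-even = €50.00 / €3.38 = 14.79 → 15 months.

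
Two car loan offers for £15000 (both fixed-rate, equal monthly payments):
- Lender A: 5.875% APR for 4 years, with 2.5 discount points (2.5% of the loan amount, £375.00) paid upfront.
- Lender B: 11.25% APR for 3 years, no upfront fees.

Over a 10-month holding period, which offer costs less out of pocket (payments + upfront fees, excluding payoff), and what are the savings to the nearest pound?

Lender A by £1,039

Lender A: at 5.875% the monthly rate is 0.0048958, so the payment is 15,000 × 0.0048958 / (1 − 1.0048958^−48) = £351.42.
Lender B: at 11.25% the monthly rate is 0.0093750, so the payment is 15,000 × 0.0093750 / (1 − 1.0093750^−36) = £492.86.
Over 10 months: Lender A costs 10 × £351.42 + £375.00 = £3,889.20; Lender B costs 10 × £492.86 = £4,928.60.
Lender A is cheaper by £4,928.60 − £3,889.20 = £1,039.40.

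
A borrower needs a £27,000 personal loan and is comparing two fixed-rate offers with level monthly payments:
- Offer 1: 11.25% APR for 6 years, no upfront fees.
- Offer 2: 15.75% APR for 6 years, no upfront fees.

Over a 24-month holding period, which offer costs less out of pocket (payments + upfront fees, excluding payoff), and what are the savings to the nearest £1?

Offer 1 by £1,550

Offer 1: monthly rate = 11.25%/12 = 0.0093750; payment = 27,000 × 0.0093750 / (1 − (1+0.0093750)^−72) = £517.38.
Offer 2: monthly rate = 15.75%/12 = 0.0131250; payment = 27,000 × 0.0131250 / (1 − (1+0.0131250)^−72) = £581.97.
Over 24 months: Offer 1 costs 24 × £517.38 = £12,417.12; Offer 2 costs 24 × £581.97 = £13,967.28.
Offer 1 is cheaper by £13,967.28 − £12,417.12 = £1,550.16.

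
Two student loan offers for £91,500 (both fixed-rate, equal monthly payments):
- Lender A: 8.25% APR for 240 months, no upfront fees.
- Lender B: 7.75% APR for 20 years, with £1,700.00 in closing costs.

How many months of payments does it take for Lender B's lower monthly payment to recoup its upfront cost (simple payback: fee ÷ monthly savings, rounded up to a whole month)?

Lender A: at 8.25% the monthly rate is 0.0068750, so the payment is 91,500 × 0.0068750 / (1 − 1.0068750^−240) = £779.64.
Lender B: monthly rate = 7.75%/12 = 0.0064583; payment = 91,500 × 0.0064583 / (1 − (1+0.0064583)^−240) = £751.17.
Monthly savings = £779.64 − £751.17 = £28.47.
Break-even = £1,700.00 / £28.47 = 59.71 → 60 months.

60 months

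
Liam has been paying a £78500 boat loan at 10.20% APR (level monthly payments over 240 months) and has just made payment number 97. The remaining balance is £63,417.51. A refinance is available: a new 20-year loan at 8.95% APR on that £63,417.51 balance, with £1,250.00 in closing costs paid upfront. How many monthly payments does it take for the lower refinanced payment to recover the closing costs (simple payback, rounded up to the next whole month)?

Current payment = 78,500 × 10.2%/12 / (1 − (1+0.0085000)^−240) = £767.97.
Refinanced payment = 63,417.51 × 0.0074583 / (1 − (1+0.0074583)^−240) = £568.55.
Monthly savings = £767.97 − £568.55 = £199.42.
Break-even = £1,250.00 / £199.42 = 6.27 → 7 months.

7 months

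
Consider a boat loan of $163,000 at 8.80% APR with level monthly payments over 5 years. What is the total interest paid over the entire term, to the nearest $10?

At 8.80% the monthly rate is 0.0073333, so the payment is 163,000 × 0.0073333 / (1 − 1.0073333^−60) = $3,367.81.
Total paid = 60 × $3,367.81 = $202,068.60; interest = $202,068.60 − $163,000 = $39,068.60.

$39,070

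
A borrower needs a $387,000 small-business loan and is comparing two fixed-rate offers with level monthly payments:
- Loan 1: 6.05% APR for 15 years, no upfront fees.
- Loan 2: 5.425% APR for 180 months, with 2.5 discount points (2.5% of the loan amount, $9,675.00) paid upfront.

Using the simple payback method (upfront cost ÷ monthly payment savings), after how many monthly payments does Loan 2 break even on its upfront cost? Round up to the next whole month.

Loan 1: at 6.05% the monthly rate is 0.0050417, so the payment is 387,000 × 0.0050417 / (1 − 1.0050417^−180) = $3,276.19.
Loan 2: at 5.425% the monthly rate is 0.0045208, so the payment is 387,000 × 0.0045208 / (1 − 1.0045208^−180) = $3,146.73.
Monthly savings = $3,276.19 − $3,146.73 = $129.46.
Break-even = $9,675.00 / $129.46 = 74.73 → 75 months.

75 months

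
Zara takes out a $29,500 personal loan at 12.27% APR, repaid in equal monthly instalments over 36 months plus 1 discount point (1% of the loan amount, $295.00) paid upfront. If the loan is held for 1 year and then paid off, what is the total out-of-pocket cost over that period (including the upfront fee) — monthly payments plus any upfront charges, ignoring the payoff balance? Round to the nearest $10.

$12,100

Monthly rate = 12.27%/12 = 0.0102250; payment = 29,500 × 0.0102250 / (1 − (1+0.0102250)^−36) = $983.63.
Total outlay = 12 × $983.63 + $295.00 = $12,098.56.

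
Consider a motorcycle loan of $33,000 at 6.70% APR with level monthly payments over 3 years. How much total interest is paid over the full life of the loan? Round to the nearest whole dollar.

$3,519

At 6.70% the monthly rate is 0.0055833, so the payment is 33,000 × 0.0055833 / (1 − 1.0055833^−36) = $1,014.42.
Total paid = 36 × $1,014.42 = $36,519.12; interest = $36,519.12 − $33,000 = $3,519.12.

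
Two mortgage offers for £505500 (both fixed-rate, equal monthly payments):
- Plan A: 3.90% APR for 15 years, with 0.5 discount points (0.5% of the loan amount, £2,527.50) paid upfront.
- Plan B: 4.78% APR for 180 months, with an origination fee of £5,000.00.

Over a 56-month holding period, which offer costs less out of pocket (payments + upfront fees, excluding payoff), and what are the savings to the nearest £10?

Plan A by £15,120

Plan A: monthly rate = 3.9%/12 = 0.0032500; payment = 505,500 × 0.0032500 / (1 − (1+0.0032500)^−180) = £3,713.84.
Plan B: monthly rate = 4.78%/12 = 0.0039833; payment = 505,500 × 0.0039833 / (1 − (1+0.0039833)^−180) = £3,939.77.
Over 56 months: Plan A costs 56 × £3,713.84 + £2,527.50 = £210,502.54; Plan B costs 56 × £3,939.77 + £5,000.00 = £225,627.12.
Plan A is cheaper by £225,627.12 − £210,502.54 = £15,124.58.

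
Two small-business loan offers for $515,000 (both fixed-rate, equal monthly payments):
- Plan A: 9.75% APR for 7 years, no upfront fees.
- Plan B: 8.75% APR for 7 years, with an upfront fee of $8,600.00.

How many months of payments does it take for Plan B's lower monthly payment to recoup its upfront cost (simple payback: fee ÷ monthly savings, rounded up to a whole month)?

Plan A: at 9.75% the monthly rate is 0.0081250, so the payment is 515,000 × 0.0081250 / (1 − 1.0081250^−84) = $8,483.23.
Plan B: at 8.75% the monthly rate is 0.0072917, so the payment is 515,000 × 0.0072917 / (1 − 1.0072917^−84) = $8,220.68.
Monthly savings = $8,483.23 − $8,220.68 = $262.55.
Break-even = $8,600.00 / $262.55 = 32.76 → 33 months.

33 months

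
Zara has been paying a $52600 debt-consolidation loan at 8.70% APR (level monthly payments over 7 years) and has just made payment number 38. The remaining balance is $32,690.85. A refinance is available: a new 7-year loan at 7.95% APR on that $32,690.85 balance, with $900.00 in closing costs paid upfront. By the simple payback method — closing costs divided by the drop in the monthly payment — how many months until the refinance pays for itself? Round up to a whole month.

3 months

Current payment = 52,600 × 8.7%/12 / (1 − (1+0.0072500)^−84) = $838.30.
Refinanced payment = 32,690.85 × 0.0066250 / (1 − (1+0.0066250)^−84) = $508.71.
Monthly savings = $838.30 − $508.71 = $329.59.
Break-even = $900.00 / $329.59 = 2.73 → 3 months.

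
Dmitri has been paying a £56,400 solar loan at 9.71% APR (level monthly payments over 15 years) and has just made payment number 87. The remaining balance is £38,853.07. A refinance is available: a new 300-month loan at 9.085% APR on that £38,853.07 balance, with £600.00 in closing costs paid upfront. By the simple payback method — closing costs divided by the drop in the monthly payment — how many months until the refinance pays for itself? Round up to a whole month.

3 months

Current payment = 56,400 × 9.71%/12 / (1 − (1+0.0080917)^−180) = £596.11.
Refinanced payment = 38,853.07 × 0.0075708 / (1 − (1+0.0075708)^−300) = £328.32.
Monthly savings = £596.11 − £328.32 = £267.79.
Break-even = £600.00 / £267.79 = 2.24 → 3 months.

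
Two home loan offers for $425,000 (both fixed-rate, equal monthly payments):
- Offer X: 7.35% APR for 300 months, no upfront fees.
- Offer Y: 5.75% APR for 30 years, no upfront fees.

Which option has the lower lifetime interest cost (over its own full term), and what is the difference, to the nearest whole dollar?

Offer Y by $36,943

Offer X: monthly rate = 7.35%/12 = 0.0061250; payment = 425,000 × 0.0061250 / (1 − (1+0.0061250)^−300) = $3,099.36.
Total interest on Offer X = 300 × $3,099.36 − $425,000 = $504,808.00.
Offer Y: monthly rate = 5.75%/12 = 0.0047917; payment = 425,000 × 0.0047917 / (1 − (1+0.0047917)^−360) = $2,480.18.
Total interest on Offer Y = 360 × $2,480.18 − $425,000 = $467,864.80.
Offer Y is lower by $36,943.20.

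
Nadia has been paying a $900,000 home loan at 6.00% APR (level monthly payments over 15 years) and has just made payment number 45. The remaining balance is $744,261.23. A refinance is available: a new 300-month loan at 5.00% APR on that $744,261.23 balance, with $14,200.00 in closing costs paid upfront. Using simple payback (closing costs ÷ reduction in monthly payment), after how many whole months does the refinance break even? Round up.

5 months

Current payment = 900,000 × 6%/12 / (1 − (1+0.0050000)^−180) = $7,594.71.
Refinanced payment = 744,261.23 × 0.0041667 / (1 − (1+0.0041667)^−300) = $4,350.88.
Monthly savings = $7,594.71 − $4,350.88 = $3,243.83.
Break-even = $14,200.00 / $3,243.83 = 4.38 → 5 months.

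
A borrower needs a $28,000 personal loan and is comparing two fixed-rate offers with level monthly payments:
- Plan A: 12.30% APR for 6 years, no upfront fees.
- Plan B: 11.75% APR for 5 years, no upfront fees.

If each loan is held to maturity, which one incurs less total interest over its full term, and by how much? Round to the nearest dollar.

Plan B by $2,570

Plan A: monthly rate = 12.3%/12 = 0.0102500; payment = 28,000 × 0.0102500 / (1 − (1+0.0102500)^−72) = $551.78.
Total interest on Plan A = 72 × $551.78 − $28,000 = $11,728.16.
Plan B: at 11.75% the monthly rate is 0.0097917, so the payment is 28,000 × 0.0097917 / (1 − 1.0097917^−60) = $619.31.
Total interest on Plan B = 60 × $619.31 − $28,000 = $9,158.60.
Plan B is lower by $2,569.56.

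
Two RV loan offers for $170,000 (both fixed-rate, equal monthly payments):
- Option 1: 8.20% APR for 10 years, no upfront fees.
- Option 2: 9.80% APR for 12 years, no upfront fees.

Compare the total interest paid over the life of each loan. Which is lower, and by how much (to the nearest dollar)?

Option 1: monthly rate = 8.2%/12 = 0.0068333; payment = 170,000 × 0.0068333 / (1 − (1+0.0068333)^−120) = $2,080.58.
Total interest on Option 1 = 120 × $2,080.58 − $170,000 = $79,669.60.
Option 2: monthly rate = 9.8%/12 = 0.0081667; payment = 170,000 × 0.0081667 / (1 − (1+0.0081667)^−144) = $2,012.04.
Total interest on Option 2 = 144 × $2,012.04 − $170,000 = $119,733.76.
Option 1 is lower by $40,064.16.

Option 1 by $40,064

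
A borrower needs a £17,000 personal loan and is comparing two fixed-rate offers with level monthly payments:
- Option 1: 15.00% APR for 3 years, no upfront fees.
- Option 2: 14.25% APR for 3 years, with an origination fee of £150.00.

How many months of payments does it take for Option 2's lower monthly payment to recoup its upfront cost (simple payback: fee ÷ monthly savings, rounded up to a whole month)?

Option 1: at 15.00% the monthly rate is 0.0125000, so the payment is 17,000 × 0.0125000 / (1 − 1.0125000^−36) = £589.31.
Option 2: monthly rate = 14.25%/12 = 0.0118750; payment = 17,000 × 0.0118750 / (1 − (1+0.0118750)^−36) = £583.09.
Monthly savings = £589.31 − £583.09 = £6.22.
Break-even = £150.00 / £6.22 = 24.12 → 25 months.

25 months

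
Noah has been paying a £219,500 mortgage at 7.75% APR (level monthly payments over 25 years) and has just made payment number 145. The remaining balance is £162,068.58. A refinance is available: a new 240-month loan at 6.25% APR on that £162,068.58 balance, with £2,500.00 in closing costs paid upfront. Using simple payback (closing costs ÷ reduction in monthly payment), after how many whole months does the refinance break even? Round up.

6 months

Current payment = 219,500 × 7.75%/12 / (1 − (1+0.0064583)^−300) = £1,657.95.
Refinanced payment = 162,068.58 × 0.0052083 / (1 − (1+0.0052083)^−240) = £1,184.60.
Monthly savings = £1,657.95 − £1,184.60 = £473.35.
Break-even = £2,500.00 / £473.35 = 5.28 → 6 months.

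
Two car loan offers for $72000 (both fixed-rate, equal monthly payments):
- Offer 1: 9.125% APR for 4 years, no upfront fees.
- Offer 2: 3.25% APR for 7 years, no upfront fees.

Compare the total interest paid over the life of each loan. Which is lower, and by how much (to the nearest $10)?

Offer 2 by $5,610

Offer 1: monthly rate = 9.125%/12 = 0.0076042; payment = 72,000 × 0.0076042 / (1 − (1+0.0076042)^−48) = $1,796.00.
Total interest on Offer 1 = 48 × $1,796.00 − $72,000 = $14,208.00.
Offer 2: monthly rate = 3.25%/12 = 0.0027083; payment = 72,000 × 0.0027083 / (1 − (1+0.0027083)^−84) = $959.49.
Total interest on Offer 2 = 84 × $959.49 − $72,000 = $8,597.16.
Offer 2 is lower by $5,610.84.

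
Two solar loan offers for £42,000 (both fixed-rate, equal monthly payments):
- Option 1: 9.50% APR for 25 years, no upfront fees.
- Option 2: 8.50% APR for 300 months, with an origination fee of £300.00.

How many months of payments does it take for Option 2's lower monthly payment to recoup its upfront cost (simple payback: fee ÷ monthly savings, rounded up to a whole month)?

Option 1: at 9.50% the monthly rate is 0.0079167, so the payment is 42,000 × 0.0079167 / (1 − 1.0079167^−300) = £366.95.
Option 2: at 8.50% the monthly rate is 0.0070833, so the payment is 42,000 × 0.0070833 / (1 − 1.0070833^−300) = £338.20.
Monthly savings = £366.95 − £338.20 = £28.75.
Break-even = £300.00 / £28.75 = 10.43 → 11 months.

11 months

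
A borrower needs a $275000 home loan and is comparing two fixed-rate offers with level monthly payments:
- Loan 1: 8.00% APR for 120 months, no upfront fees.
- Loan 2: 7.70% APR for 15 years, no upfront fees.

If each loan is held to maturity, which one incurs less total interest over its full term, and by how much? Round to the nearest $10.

Loan 1 by $64,130

Loan 1: monthly rate = 8%/12 = 0.0066667; payment = 275,000 × 0.0066667 / (1 − (1+0.0066667)^−120) = $3,336.51.
Total interest on Loan 1 = 120 × $3,336.51 − $275,000 = $125,381.20.
Loan 2: monthly rate = 7.7%/12 = 0.0064167; payment = 275,000 × 0.0064167 / (1 − (1+0.0064167)^−180) = $2,580.64.
Total interest on Loan 2 = 180 × $2,580.64 − $275,000 = $189,515.20.
Loan 1 is lower by $64,134.00.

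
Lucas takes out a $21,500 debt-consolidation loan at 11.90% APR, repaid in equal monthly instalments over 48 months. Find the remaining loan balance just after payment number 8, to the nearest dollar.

With monthly rate i = 11.9%/12 = 0.0099167, the balance after k of n payments is P · [(1+i)^n − (1+i)^k] / [(1+i)^n − 1].
(1+0.0099167)^48 = 1.60585339 and (1+0.0099167)^8 = 1.08214216, so the balance is 21,500 × (1.60585339 − 1.08214216) / (1.60585339 − 1) = $18,585.01.

$18,585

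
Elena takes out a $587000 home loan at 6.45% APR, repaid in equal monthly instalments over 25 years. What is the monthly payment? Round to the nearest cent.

$3,945.15

Monthly rate = 6.45%/12 = 0.0053750; payment = 587,000 × 0.0053750 / (1 − (1+0.0053750)^−300) = $3,945.15.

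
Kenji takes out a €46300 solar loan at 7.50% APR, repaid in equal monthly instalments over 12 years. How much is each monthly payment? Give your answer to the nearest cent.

Monthly rate = 7.5%/12 = 0.0062500; payment = 46,300 × 0.0062500 / (1 − (1+0.0062500)^−144) = €488.57.

€488.57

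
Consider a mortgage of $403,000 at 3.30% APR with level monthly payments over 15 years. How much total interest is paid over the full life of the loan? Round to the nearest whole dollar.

$108,481

At 3.30% the monthly rate is 0.0027500, so the payment is 403,000 × 0.0027500 / (1 − 1.0027500^−180) = $2,841.56.
Total paid = 180 × $2,841.56 = $511,480.80; interest = $511,480.80 − $403,000 = $108,480.80.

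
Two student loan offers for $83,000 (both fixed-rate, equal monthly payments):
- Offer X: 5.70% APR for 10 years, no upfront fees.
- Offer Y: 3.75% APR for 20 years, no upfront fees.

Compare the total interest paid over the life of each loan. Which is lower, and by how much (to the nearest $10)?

Offer X by $9,020

Offer X: monthly rate = 5.7%/12 = 0.0047500; payment = 83,000 × 0.0047500 / (1 − (1+0.0047500)^−120) = $909.02.
Total interest on Offer X = 120 × $909.02 − $83,000 = $26,082.40.
Offer Y: at 3.75% the monthly rate is 0.0031250, so the payment is 83,000 × 0.0031250 / (1 − 1.0031250^−240) = $492.10.
Total interest on Offer Y = 240 × $492.10 − $83,000 = $35,104.00.
Offer X is lower by $9,021.60.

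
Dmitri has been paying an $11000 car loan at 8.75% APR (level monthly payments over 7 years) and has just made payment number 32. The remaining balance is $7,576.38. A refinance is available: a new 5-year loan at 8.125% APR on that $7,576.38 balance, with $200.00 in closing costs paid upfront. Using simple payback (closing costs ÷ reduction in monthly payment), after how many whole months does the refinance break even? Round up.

Current payment = 11,000 × 8.75%/12 / (1 − (1+0.0072917)^−84) = $175.59.
Refinanced payment = 7,576.38 × 0.0067708 / (1 − (1+0.0067708)^−60) = $154.08.
Monthly savings = $175.59 − $154.08 = $21.51.
Break-even = $200.00 / $21.51 = 9.30 → 10 months.

10 months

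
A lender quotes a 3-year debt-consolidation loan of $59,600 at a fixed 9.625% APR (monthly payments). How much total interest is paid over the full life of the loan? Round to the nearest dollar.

$9,255

Monthly rate = 9.625%/12 = 0.0080208; payment = 59,600 × 0.0080208 / (1 − (1+0.0080208)^−36) = $1,912.65.
Total paid = 36 × $1,912.65 = $68,855.40; interest = $68,855.40 − $59,600 = $9,255.40.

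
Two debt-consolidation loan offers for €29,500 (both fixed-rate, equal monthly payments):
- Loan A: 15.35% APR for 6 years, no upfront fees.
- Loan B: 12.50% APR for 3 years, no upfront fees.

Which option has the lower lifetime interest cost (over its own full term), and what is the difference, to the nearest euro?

Loan B by €9,789

Loan A: at 15.35% the monthly rate is 0.0127917, so the payment is 29,500 × 0.0127917 / (1 − 1.0127917^−72) = €629.40.
Total interest on Loan A = 72 × €629.40 − €29,500 = €15,816.80.
Loan B: at 12.50% the monthly rate is 0.0104167, so the payment is 29,500 × 0.0104167 / (1 − 1.0104167^−36) = €986.88.
Total interest on Loan B = 36 × €986.88 − €29,500 = €6,027.68.
Loan B is lower by €9,789.12.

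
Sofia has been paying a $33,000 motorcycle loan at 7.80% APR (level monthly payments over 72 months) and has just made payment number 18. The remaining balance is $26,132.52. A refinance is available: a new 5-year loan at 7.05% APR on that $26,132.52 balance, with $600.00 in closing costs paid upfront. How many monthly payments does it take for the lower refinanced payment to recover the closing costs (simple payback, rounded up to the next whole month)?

11 months

Current payment = 33,000 × 7.8%/12 / (1 − (1+0.0065000)^−72) = $575.38.
Refinanced payment = 26,132.52 × 0.0058750 / (1 − (1+0.0058750)^−60) = $518.07.
Monthly savings = $575.38 − $518.07 = $57.31.
Break-even = $600.00 / $57.31 = 10.47 → 11 months.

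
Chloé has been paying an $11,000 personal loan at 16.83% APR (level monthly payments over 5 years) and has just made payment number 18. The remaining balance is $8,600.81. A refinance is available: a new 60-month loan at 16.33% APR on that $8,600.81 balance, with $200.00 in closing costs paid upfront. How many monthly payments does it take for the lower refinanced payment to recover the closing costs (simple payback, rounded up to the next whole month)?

Current payment = 11,000 × 16.83%/12 / (1 − (1+0.0140250)^−60) = $272.37.
Refinanced payment = 8,600.81 × 0.0136083 / (1 − (1+0.0136083)^−60) = $210.67.
Monthly savings = $272.37 − $210.67 = $61.70.
Break-even = $200.00 / $61.70 = 3.24 → 4 months.

4 months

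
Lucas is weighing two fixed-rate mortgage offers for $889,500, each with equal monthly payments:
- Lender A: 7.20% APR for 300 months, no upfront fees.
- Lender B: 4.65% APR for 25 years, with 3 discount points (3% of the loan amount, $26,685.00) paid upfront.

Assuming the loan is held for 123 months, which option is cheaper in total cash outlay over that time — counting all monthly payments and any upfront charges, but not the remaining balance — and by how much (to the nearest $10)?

Lender B by $143,130

Lender A: monthly rate = 7.2%/12 = 0.0060000; payment = 889,500 × 0.0060000 / (1 − (1+0.0060000)^−300) = $6,400.74.
Lender B: at 4.65% the monthly rate is 0.0038750, so the payment is 889,500 × 0.0038750 / (1 − 1.0038750^−300) = $5,020.17.
Over 123 months: Lender A costs 123 × $6,400.74 = $787,291.02; Lender B costs 123 × $5,020.17 + $26,685.00 = $644,165.91.
Lender B is cheaper by $787,291.02 − $644,165.91 = $143,125.11.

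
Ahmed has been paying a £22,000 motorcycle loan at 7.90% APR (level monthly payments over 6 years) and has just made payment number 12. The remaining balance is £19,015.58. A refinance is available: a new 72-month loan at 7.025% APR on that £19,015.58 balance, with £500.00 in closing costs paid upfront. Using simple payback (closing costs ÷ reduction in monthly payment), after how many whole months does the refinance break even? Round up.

Current payment = 22,000 × 7.9%/12 / (1 − (1+0.0065833)^−72) = £384.66.
Refinanced payment = 19,015.58 × 0.0058542 / (1 − (1+0.0058542)^−72) = £324.43.
Monthly savings = £384.66 − £324.43 = £60.23.
Break-even = £500.00 / £60.23 = 8.30 → 9 months.

9 months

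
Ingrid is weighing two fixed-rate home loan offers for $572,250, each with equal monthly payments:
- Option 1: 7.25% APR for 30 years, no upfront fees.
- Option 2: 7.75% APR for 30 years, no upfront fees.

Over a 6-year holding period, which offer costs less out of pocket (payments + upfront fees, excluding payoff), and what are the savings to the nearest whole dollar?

Option 1 by $14,106

Option 1: monthly rate = 7.25%/12 = 0.0060417; payment = 572,250 × 0.0060417 / (1 − (1+0.0060417)^−360) = $3,903.75.
Option 2: monthly rate = 7.75%/12 = 0.0064583; payment = 572,250 × 0.0064583 / (1 − (1+0.0064583)^−360) = $4,099.67.
Over 72 months: Option 1 costs 72 × $3,903.75 = $281,070.00; Option 2 costs 72 × $4,099.67 = $295,176.24.
Option 1 is cheaper by $295,176.24 − $281,070.00 = $14,106.24.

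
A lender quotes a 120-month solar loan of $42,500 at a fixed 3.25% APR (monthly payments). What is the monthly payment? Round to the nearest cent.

Monthly rate = 3.25%/12 = 0.0027083; payment = 42,500 × 0.0027083 / (1 − (1+0.0027083)^−120) = $415.31.

$415.31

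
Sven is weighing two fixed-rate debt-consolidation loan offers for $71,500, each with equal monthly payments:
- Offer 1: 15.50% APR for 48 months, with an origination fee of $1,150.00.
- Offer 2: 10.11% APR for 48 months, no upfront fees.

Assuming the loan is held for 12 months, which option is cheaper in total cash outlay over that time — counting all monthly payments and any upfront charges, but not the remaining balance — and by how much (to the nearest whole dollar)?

Offer 2 by $3,440

Offer 1: monthly rate = 15.5%/12 = 0.0129167; payment = 71,500 × 0.0129167 / (1 − (1+0.0129167)^−48) = $2,008.07.
Offer 2: monthly rate = 10.11%/12 = 0.0084250; payment = 71,500 × 0.0084250 / (1 − (1+0.0084250)^−48) = $1,817.20.
Over 12 months: Offer 1 costs 12 × $2,008.07 + $1,150.00 = $25,246.84; Offer 2 costs 12 × $1,817.20 = $21,806.40.
Offer 2 is cheaper by $25,246.84 − $21,806.40 = $3,440.44.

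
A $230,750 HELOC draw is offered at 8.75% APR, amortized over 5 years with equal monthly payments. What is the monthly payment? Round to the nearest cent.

At 8.75% the monthly rate is 0.0072917, so the payment is 230,750 × 0.0072917 / (1 − 1.0072917^−60) = $4,762.04.

$4,762.04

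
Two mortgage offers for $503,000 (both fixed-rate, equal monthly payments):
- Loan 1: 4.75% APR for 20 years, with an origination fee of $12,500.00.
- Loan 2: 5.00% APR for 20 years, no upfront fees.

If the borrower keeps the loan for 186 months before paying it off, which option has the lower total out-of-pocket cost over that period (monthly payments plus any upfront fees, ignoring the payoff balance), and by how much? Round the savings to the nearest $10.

Loan 1 by $350

Loan 1: monthly rate = 4.75%/12 = 0.0039583; payment = 503,000 × 0.0039583 / (1 − (1+0.0039583)^−240) = $3,250.50.
Loan 2: monthly rate = 5%/12 = 0.0041667; payment = 503,000 × 0.0041667 / (1 − (1+0.0041667)^−240) = $3,319.58.
Over 186 months: Loan 1 costs 186 × $3,250.50 + $12,500.00 = $617,093.00; Loan 2 costs 186 × $3,319.58 = $617,441.88.
Loan 1 is cheaper by $617,441.88 − $617,093.00 = $348.88.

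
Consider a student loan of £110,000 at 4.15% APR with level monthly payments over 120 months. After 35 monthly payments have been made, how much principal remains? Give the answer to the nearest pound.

With monthly rate i = 4.15%/12 = 0.0034583, the balance after k of n payments is P · [(1+i)^n − (1+i)^k] / [(1+i)^n − 1].
(1+0.0034583)^120 = 1.51328691 and (1+0.0034583)^35 = 1.12843627, so the balance is 110,000 × (1.51328691 − 1.12843627) / (1.51328691 − 1) = £82,475.45.

£82,475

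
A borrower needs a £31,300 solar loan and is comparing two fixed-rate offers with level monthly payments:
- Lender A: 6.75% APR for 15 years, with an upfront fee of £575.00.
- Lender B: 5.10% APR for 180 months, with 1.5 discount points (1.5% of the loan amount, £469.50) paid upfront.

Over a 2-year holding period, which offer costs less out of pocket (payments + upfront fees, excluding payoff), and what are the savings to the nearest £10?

Lender A: at 6.75% the monthly rate is 0.0056250, so the payment is 31,300 × 0.0056250 / (1 − 1.0056250^−180) = £276.98.
Lender B: monthly rate = 5.1%/12 = 0.0042500; payment = 31,300 × 0.0042500 / (1 − (1+0.0042500)^−180) = £249.15.
Over 24 months: Lender A costs 24 × £276.98 + £575.00 = £7,222.52; Lender B costs 24 × £249.15 + £469.50 = £6,449.10.
Lender B is cheaper by £7,222.52 − £6,449.10 = £773.42.

Lender B by £770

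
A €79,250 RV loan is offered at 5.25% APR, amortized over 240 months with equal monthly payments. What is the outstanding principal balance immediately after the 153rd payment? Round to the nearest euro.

€38,571

With monthly rate i = 5.25%/12 = 0.0043750, the balance after k of n payments is P · [(1+i)^n − (1+i)^k] / [(1+i)^n − 1].
(1+0.0043750)^240 = 2.85111402 and (1+0.0043750)^153 = 1.95016698, so the balance is 79,250 × (2.85111402 − 1.95016698) / (2.85111402 − 1) = €38,571.40.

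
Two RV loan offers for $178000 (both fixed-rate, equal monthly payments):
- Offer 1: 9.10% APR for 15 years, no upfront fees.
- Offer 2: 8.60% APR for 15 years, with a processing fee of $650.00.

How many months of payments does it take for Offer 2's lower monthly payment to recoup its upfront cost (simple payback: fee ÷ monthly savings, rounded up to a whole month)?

Offer 1: monthly rate = 9.1%/12 = 0.0075833; payment = 178,000 × 0.0075833 / (1 − (1+0.0075833)^−180) = $1,816.00.
Offer 2: monthly rate = 8.6%/12 = 0.0071667; payment = 178,000 × 0.0071667 / (1 − (1+0.0071667)^−180) = $1,763.29.
Monthly savings = $1,816.00 − $1,763.29 = $52.71.
Break-even = $650.00 / $52.71 = 12.33 → 13 months.

13 months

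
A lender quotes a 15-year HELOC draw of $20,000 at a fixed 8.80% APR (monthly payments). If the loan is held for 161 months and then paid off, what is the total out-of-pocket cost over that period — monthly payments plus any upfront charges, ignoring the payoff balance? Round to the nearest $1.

Monthly rate = 8.8%/12 = 0.0073333; payment = 20,000 × 0.0073333 / (1 − (1+0.0073333)^−180) = $200.48.
Total outlay = 161 × $200.48 = $32,277.28.

$32,277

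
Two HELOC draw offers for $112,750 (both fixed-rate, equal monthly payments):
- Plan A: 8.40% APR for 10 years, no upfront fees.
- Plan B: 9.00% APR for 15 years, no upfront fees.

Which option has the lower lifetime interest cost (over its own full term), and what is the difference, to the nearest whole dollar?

Plan A: at 8.40% the monthly rate is 0.0070000, so the payment is 112,750 × 0.0070000 / (1 − 1.0070000^−120) = $1,391.92.
Total interest on Plan A = 120 × $1,391.92 − $112,750 = $54,280.40.
Plan B: monthly rate = 9%/12 = 0.0075000; payment = 112,750 × 0.0075000 / (1 − (1+0.0075000)^−180) = $1,143.59.
Total interest on Plan B = 180 × $1,143.59 − $112,750 = $93,096.20.
Plan A is lower by $38,815.80.

Plan A by $38,816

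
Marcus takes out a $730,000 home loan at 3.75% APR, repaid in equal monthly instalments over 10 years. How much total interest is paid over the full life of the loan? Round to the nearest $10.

At 3.75% the monthly rate is 0.0031250, so the payment is 730,000 × 0.0031250 / (1 − 1.0031250^−120) = $7,304.47.
Total paid = 120 × $7,304.47 = $876,536.40; interest = $876,536.40 − $730,000 = $146,536.40.

$146,540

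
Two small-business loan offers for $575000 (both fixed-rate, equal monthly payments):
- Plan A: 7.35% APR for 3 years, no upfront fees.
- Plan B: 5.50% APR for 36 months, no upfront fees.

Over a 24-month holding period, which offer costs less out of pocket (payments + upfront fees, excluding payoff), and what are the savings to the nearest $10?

Plan B by $11,610

Plan A: at 7.35% the monthly rate is 0.0061250, so the payment is 575,000 × 0.0061250 / (1 − 1.0061250^−36) = $17,846.49.
Plan B: monthly rate = 5.5%/12 = 0.0045833; payment = 575,000 × 0.0045833 / (1 − (1+0.0045833)^−36) = $17,362.64.
Over 24 months: Plan A costs 24 × $17,846.49 = $428,315.76; Plan B costs 24 × $17,362.64 = $416,703.36.
Plan B is cheaper by $428,315.76 − $416,703.36 = $11,612.40.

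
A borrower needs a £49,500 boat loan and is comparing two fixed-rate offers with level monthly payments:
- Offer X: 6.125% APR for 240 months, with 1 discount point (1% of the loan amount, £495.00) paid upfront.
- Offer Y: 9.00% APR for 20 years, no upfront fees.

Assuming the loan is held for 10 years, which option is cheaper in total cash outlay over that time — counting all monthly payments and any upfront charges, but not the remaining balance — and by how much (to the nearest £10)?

Offer X by £9,960

Offer X: monthly rate = 6.125%/12 = 0.0051042; payment = 49,500 × 0.0051042 / (1 − (1+0.0051042)^−240) = £358.21.
Offer Y: at 9.00% the monthly rate is 0.0075000, so the payment is 49,500 × 0.0075000 / (1 − 1.0075000^−240) = £445.36.
Over 120 months: Offer X costs 120 × £358.21 + £495.00 = £43,480.20; Offer Y costs 120 × £445.36 = £53,443.20.
Offer X is cheaper by £53,443.20 − £43,480.20 = £9,963.00.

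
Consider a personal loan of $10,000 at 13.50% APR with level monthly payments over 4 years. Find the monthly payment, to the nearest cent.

$270.76

Monthly rate = 13.5%/12 = 0.0112500; payment = 10,000 × 0.0112500 / (1 − (1+0.0112500)^−48) = $270.76.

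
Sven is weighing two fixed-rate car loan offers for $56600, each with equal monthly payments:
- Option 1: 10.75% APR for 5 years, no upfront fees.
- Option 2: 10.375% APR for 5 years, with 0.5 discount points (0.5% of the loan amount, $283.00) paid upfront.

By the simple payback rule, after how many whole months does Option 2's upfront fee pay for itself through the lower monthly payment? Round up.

Option 1: at 10.75% the monthly rate is 0.0089583, so the payment is 56,600 × 0.0089583 / (1 − 1.0089583^−60) = $1,223.58.
Option 2: at 10.375% the monthly rate is 0.0086458, so the payment is 56,600 × 0.0086458 / (1 − 1.0086458^−60) = $1,213.05.
Monthly savings = $1,223.58 − $1,213.05 = $10.53.
Break-even = $283.00 / $10.53 = 26.88 → 27 months.

27 months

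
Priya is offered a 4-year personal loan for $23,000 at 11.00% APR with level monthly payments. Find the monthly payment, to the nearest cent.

Monthly rate = 11%/12 = 0.0091667; payment = 23,000 × 0.0091667 / (1 − (1+0.0091667)^−48) = $594.45.

$594.45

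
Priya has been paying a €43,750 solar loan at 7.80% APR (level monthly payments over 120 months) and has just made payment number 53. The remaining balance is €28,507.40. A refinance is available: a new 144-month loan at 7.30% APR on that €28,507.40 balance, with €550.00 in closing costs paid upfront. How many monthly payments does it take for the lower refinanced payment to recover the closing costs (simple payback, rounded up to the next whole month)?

3 months

Current payment = 43,750 × 7.8%/12 / (1 − (1+0.0065000)^−120) = €526.20.
Refinanced payment = 28,507.40 × 0.0060833 / (1 − (1+0.0060833)^−144) = €297.74.
Monthly savings = €526.20 − €297.74 = €228.46.
Break-even = €550.00 / €228.46 = 2.41 → 3 months.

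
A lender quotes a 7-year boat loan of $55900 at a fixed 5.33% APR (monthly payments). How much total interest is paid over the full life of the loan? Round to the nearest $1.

$11,198

Monthly rate = 5.33%/12 = 0.0044417; payment = 55,900 × 0.0044417 / (1 − (1+0.0044417)^−84) = $798.78.
Total paid = 84 × $798.78 = $67,097.52; interest = $67,097.52 − $55,900 = $11,197.52.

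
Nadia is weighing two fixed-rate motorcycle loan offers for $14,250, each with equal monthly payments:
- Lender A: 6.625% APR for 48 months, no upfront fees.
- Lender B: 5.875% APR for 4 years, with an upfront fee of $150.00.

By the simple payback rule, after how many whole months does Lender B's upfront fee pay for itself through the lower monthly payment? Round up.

Lender A: monthly rate = 6.625%/12 = 0.0055208; payment = 14,250 × 0.0055208 / (1 − (1+0.0055208)^−48) = $338.76.
Lender B: at 5.875% the monthly rate is 0.0048958, so the payment is 14,250 × 0.0048958 / (1 − 1.0048958^−48) = $333.85.
Monthly savings = $338.76 − $333.85 = $4.91.
Break-even = $150.00 / $4.91 = 30.55 → 31 months.

31 months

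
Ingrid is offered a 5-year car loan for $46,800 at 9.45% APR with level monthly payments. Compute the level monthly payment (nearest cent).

At 9.45% the monthly rate is 0.0078750, so the payment is 46,800 × 0.0078750 / (1 − 1.0078750^−60) = $981.74.

$981.74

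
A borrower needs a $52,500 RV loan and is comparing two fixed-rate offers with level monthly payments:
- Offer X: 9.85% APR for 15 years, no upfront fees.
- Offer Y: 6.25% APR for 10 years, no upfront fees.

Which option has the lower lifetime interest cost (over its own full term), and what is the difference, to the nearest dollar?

Offer X: at 9.85% the monthly rate is 0.0082083, so the payment is 52,500 × 0.0082083 / (1 − 1.0082083^−180) = $559.36.
Total interest on Offer X = 180 × $559.36 − $52,500 = $48,184.80.
Offer Y: monthly rate = 6.25%/12 = 0.0052083; payment = 52,500 × 0.0052083 / (1 − (1+0.0052083)^−120) = $589.47.
Total interest on Offer Y = 120 × $589.47 − $52,500 = $18,236.40.
Offer Y is lower by $29,948.40.

Offer Y by $29,948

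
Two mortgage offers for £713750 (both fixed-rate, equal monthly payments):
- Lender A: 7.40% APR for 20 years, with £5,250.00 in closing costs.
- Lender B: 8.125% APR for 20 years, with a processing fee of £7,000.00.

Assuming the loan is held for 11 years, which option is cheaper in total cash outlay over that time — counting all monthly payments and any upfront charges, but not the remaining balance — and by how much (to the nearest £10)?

Lender A: at 7.40% the monthly rate is 0.0061667, so the payment is 713,750 × 0.0061667 / (1 − 1.0061667^−240) = £5,706.36.
Lender B: at 8.125% the monthly rate is 0.0067708, so the payment is 713,750 × 0.0067708 / (1 − 1.0067708^−240) = £6,025.74.
Over 132 months: Lender A costs 132 × £5,706.36 + £5,250.00 = £758,489.52; Lender B costs 132 × £6,025.74 + £7,000.00 = £802,397.68.
Lender A is cheaper by £802,397.68 − £758,489.52 = £43,908.16.

Lender A by £43,910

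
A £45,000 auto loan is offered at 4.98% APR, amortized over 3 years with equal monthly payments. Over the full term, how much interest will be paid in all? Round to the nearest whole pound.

£3,538

Monthly rate = 4.98%/12 = 0.0041500; payment = 45,000 × 0.0041500 / (1 − (1+0.0041500)^−36) = £1,348.29.
Total paid = 36 × £1,348.29 = £48,538.44; interest = £48,538.44 − £45,000 = £3,538.44.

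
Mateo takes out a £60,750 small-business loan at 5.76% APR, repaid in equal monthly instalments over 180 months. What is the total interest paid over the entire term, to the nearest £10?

£30,110

At 5.76% the monthly rate is 0.0048000, so the payment is 60,750 × 0.0048000 / (1 − 1.0048000^−180) = £504.80.
Total paid = 180 × £504.80 = £90,864.00; interest = £90,864.00 − £60,750 = £30,114.00.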